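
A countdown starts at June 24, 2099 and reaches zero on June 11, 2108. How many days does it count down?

Jun 24, 2099 → Jun 24, 2100: 365 days.
Jun 24, 2100 → Jun 24, 2101: 365 days.
Jun 24, 2101 → Jun 24, 2102: 365 days.
Jun 24, 2102 → Jun 24, 2103: 365 days.
Jun 24, 2103 → Jun 24, 2104: 366 days (Feb 29, 2104 is in that span).
Jun 24, 2104 → Jun 24, 2105: 365 days.
Jun 24, 2105 → Jun 24, 2106: 365 days.
Jun 24, 2106 → Jun 24, 2107: 365 days.
Jun 24, 2107 → Jul 24, 2107: 30 days (June has 30).
Jul 24, 2107 → Aug 24, 2107: 31 days (July has 31).
Aug 24, 2107 → Sep 24, 2107: 31 days (August has 31).
Sep 24, 2107 → Oct 24, 2107: 30 days (September has 30).
Oct 24, 2107 → Nov 24, 2107: 31 days (October has 31).
Nov 24, 2107 → Dec 24, 2107: 30 days (November has 30).
Dec 24, 2107 → Jan 24, 2108: 31 days (December has 31).
Jan 24, 2108 → Feb 24, 2108: 31 days (January has 31).
Feb 24, 2108 → Mar 24, 2108: 29 days (February has 29).
Mar 24, 2108 → Apr 24, 2108: 31 days (March has 31).
Apr 24, 2108 → May 24, 2108: 30 days (April has 30).
May 24, 2108 → Jun 11, 2108: 18 days.
Total: 3274 days.

3274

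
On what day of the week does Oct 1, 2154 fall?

Doomsday rule: the anchor day for the 2100s is Sunday. For year 54: 54÷12 = 4 r 6, and 6÷4 = 1, so 4+6+1 = 11.
Sunday + 11 ≡ Thursday — that's 2154's doomsday.
In October the doomsday date is Oct 10.
Oct 1 is 9 days before Oct 10; 9 mod 7 = 2, so Thursday − 2 = Tuesday.

Tuesday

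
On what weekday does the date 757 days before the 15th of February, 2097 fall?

Feb 15, 2097 is a Friday.
757 mod 7 = 1, so 757 days before a Friday is Friday − 1 = Thursday.

Thursday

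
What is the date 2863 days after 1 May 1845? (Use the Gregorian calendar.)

March 3, 1853

+365 (one year) → May 1, 1846 (2498 left).
+365 (one year) → May 1, 1847 (2133 left).
+366 (one year; includes Feb 29, 1848) → May 1, 1848 (1767 left).
+365 (one year) → May 1, 1849 (1402 left).
+365 (one year) → May 1, 1850 (1037 left).
+365 (one year) → May 1, 1851 (672 left).
+366 (one year; includes Feb 29, 1852) → May 1, 1852 (306 left).
May has 31 days: +31 → Jun 1, 1852 (275 left).
Jun has 30 days: +30 → Jul 1, 1852 (245 left).
Jul has 31 days: +31 → Aug 1, 1852 (214 left).
Aug has 31 days: +31 → Sep 1, 1852 (183 left).
Sep has 30 days: +30 → Oct 1, 1852 (153 left).
Oct has 31 days: +31 → Nov 1, 1852 (122 left).
Nov has 30 days: +30 → Dec 1, 1852 (92 left).
Dec has 31 days: +31 → Jan 1, 1853 (61 left).
Jan has 31 days: +31 → Feb 1, 1853 (30 left).
Feb has 28 days: +28 → Mar 1, 1853 (2 left).
+2 → Mar 3, 1853.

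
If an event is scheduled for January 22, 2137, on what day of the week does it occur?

Doomsday rule: the anchor day for the 2100s is Sunday. For year 37: 37÷12 = 3 r 1, and 1÷4 = 0, so 3+1+0 = 4.
Sunday + 4 ≡ Thursday — that's 2137's doomsday.
In January the doomsday date is Jan 3 (2137 is not a leap year).
Jan 22 is 19 days after Jan 3; 19 mod 7 = 5, so Thursday + 5 = Tuesday.

Tuesday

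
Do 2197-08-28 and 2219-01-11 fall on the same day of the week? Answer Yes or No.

From Aug 28, 2197 to Jan 11, 2219 is 7805 days.
7805 mod 7 = 0, so they are the same weekday.
(Aug 28, 2197 is a Monday; Jan 11, 2219 is a Monday.)

Yes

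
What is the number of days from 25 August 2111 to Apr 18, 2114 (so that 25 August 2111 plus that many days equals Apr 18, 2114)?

Aug 25, 2111 → Aug 25, 2112: 366 days (Feb 29, 2112 is in that span).
Aug 25, 2112 → Aug 25, 2113: 365 days.
Aug 25, 2113 → Sep 25, 2113: 31 days (August has 31).
Sep 25, 2113 → Oct 25, 2113: 30 days (September has 30).
Oct 25, 2113 → Nov 25, 2113: 31 days (October has 31).
Nov 25, 2113 → Dec 25, 2113: 30 days (November has 30).
Dec 25, 2113 → Jan 25, 2114: 31 days (December has 31).
Jan 25, 2114 → Feb 25, 2114: 31 days (January has 31).
Feb 25, 2114 → Mar 25, 2114: 28 days (February has 28).
Mar 25, 2114 → Apr 18, 2114: 24 days.
Total: 967 days.

967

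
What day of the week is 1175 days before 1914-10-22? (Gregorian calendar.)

Friday

Oct 22, 1914 is a Thursday.
1175 mod 7 = 6, so 1175 days before a Thursday is Thursday − 6 = Friday.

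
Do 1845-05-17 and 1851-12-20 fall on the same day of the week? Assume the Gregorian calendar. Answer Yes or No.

From May 17, 1845 to Dec 20, 1851 is 2408 days.
2408 mod 7 = 0, so they are the same weekday.
(May 17, 1845 is a Saturday; Dec 20, 1851 is a Saturday.)

Yes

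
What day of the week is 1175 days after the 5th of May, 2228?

Sunday

First find the weekday of May 5, 2228. Doomsday rule: the anchor day for the 2200s is Friday. For year 28: 28÷12 = 2 r 4, and 4÷4 = 1, so 2+4+1 = 7.
Friday + 7 ≡ Friday — that's 2228's doomsday.
In May the doomsday date is May 9.
May 5 is 4 days before May 9; 4 mod 7 = 4, so Friday − 4 = Monday.
1175 mod 7 = 6, so 1175 days after a Monday is Monday + 6 = Sunday.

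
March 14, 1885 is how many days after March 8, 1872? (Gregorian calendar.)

4754

Mar 8, 1872 → Mar 8, 1873: 365 days.
Mar 8, 1873 → Mar 8, 1874: 365 days.
Mar 8, 1874 → Mar 8, 1875: 365 days.
Mar 8, 1875 → Mar 8, 1876: 366 days (Feb 29, 1876 is in that span).
Mar 8, 1876 → Mar 8, 1877: 365 days.
Mar 8, 1877 → Mar 8, 1878: 365 days.
Mar 8, 1878 → Mar 8, 1879: 365 days.
Mar 8, 1879 → Mar 8, 1880: 366 days (Feb 29, 1880 is in that span).
Mar 8, 1880 → Mar 8, 1881: 365 days.
Mar 8, 1881 → Mar 8, 1882: 365 days.
Mar 8, 1882 → Mar 8, 1883: 365 days.
Mar 8, 1883 → Mar 8, 1884: 366 days (Feb 29, 1884 is in that span).
Mar 8, 1884 → Apr 8, 1884: 31 days (March has 31).
Apr 8, 1884 → May 8, 1884: 30 days (April has 30).
May 8, 1884 → Jun 8, 1884: 31 days (May has 31).
Jun 8, 1884 → Jul 8, 1884: 30 days (June has 30).
Jul 8, 1884 → Aug 8, 1884: 31 days (July has 31).
Aug 8, 1884 → Sep 8, 1884: 31 days (August has 31).
Sep 8, 1884 → Oct 8, 1884: 30 days (September has 30).
Oct 8, 1884 → Nov 8, 1884: 31 days (October has 31).
Nov 8, 1884 → Dec 8, 1884: 30 days (November has 30).
Dec 8, 1884 → Jan 8, 1885: 31 days (December has 31).
Jan 8, 1885 → Feb 8, 1885: 31 days (January has 31).
Feb 8, 1885 → Mar 8, 1885: 28 days (February has 28).
Mar 8, 1885 → Mar 14, 1885: 6 days.
Total: 4754 days.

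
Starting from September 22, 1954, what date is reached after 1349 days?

June 2, 1958

+365 (one year) → Sep 22, 1955 (984 left).
+366 (one year; includes Feb 29, 1956) → Sep 22, 1956 (618 left).
+365 (one year) → Sep 22, 1957 (253 left).
Sep has 30 days: +9 → Oct 1, 1957 (244 left).
Oct has 31 days: +31 → Nov 1, 1957 (213 left).
Nov has 30 days: +30 → Dec 1, 1957 (183 left).
Dec has 31 days: +31 → Jan 1, 1958 (152 left).
Jan has 31 days: +31 → Feb 1, 1958 (121 left).
Feb has 28 days: +28 → Mar 1, 1958 (93 left).
Mar has 31 days: +31 → Apr 1, 1958 (62 left).
Apr has 30 days: +30 → May 1, 1958 (32 left).
May has 31 days: +31 → Jun 1, 1958 (1 left).
+1 → Jun 2, 1958.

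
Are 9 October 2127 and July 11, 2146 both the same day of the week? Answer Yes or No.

From Oct 9, 2127 to Jul 11, 2146 is 6850 days.
6850 mod 7 = 4, so they are different weekdays.
(Oct 9, 2127 is a Thursday; Jul 11, 2146 is a Monday.)

No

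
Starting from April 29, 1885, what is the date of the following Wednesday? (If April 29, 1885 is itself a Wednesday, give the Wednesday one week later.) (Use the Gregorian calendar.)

Apr 29, 1885 is a Wednesday.
From Wednesday to the next Wednesday is 7 days.
Apr 29, 1885 + 7 = May 6, 1885.

May 6, 1885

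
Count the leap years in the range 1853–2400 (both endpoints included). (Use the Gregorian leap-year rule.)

133

Multiples of 4 in [1853,2400]: 137.
Of those, multiples of 100: 6 (not leap unless ÷400).
Multiples of 400: 2.
Leap years = 137 − 6 + 2 = 133.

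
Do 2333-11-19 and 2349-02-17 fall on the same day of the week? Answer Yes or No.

From Nov 19, 2333 to Feb 17, 2349 is 5569 days.
5569 mod 7 = 4, so they are different weekdays.
(Nov 19, 2333 is a Sunday; Feb 17, 2349 is a Thursday.)

No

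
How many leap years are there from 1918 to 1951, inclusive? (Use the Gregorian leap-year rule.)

8

Multiples of 4 in [1918,1951]: 8.
Of those, multiples of 100: 0 (not leap unless ÷400).
Multiples of 400: 0.
Leap years = 8 − 0 + 0 = 8.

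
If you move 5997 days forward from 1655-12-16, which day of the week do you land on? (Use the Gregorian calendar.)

Tuesday

Dec 16, 1655 is a Thursday.
5997 mod 7 = 5, so 5997 days after a Thursday is Thursday + 5 = Tuesday.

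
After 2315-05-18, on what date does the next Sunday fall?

May 18, 2315 is a Tuesday.
From Tuesday to the next Sunday is 5 days.
May 18, 2315 + 5 = May 23, 2315.

May 23, 2315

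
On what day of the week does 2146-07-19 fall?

Tuesday

Doomsday rule: the anchor day for the 2100s is Sunday. For year 46: 46÷12 = 3 r 10, and 10÷4 = 2, so 3+10+2 = 15.
Sunday + 15 ≡ Monday — that's 2146's doomsday.
In July the doomsday date is Jul 11.
Jul 19 is 8 days after Jul 11; 8 mod 7 = 1, so Monday + 1 = Tuesday.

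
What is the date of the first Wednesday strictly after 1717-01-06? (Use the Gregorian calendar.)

January 13, 1717

Jan 6, 1717 is a Wednesday.
From Wednesday to the next Wednesday is 7 days.
Jan 6, 1717 + 7 = Jan 13, 1717.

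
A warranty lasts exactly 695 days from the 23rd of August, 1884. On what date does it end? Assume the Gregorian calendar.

+365 (one year) → Aug 23, 1885 (330 left).
Aug has 31 days: +9 → Sep 1, 1885 (321 left).
Sep has 30 days: +30 → Oct 1, 1885 (291 left).
Oct has 31 days: +31 → Nov 1, 1885 (260 left).
Nov has 30 days: +30 → Dec 1, 1885 (230 left).
Dec has 31 days: +31 → Jan 1, 1886 (199 left).
Jan has 31 days: +31 → Feb 1, 1886 (168 left).
Feb has 28 days: +28 → Mar 1, 1886 (140 left).
Mar has 31 days: +31 → Apr 1, 1886 (109 left).
Apr has 30 days: +30 → May 1, 1886 (79 left).
May has 31 days: +31 → Jun 1, 1886 (48 left).
Jun has 30 days: +30 → Jul 1, 1886 (18 left).
+18 → Jul 19, 1886.

July 19, 1886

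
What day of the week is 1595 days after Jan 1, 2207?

Wednesday

Jan 1, 2207 is a Thursday.
1595 mod 7 = 6, so 1595 days after a Thursday is Thursday + 6 = Wednesday.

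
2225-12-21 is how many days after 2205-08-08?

7440

Aug 8, 2205 → Aug 8, 2206: 365 days.
Aug 8, 2206 → Aug 8, 2207: 365 days.
Aug 8, 2207 → Aug 8, 2208: 366 days (Feb 29, 2208 is in that span).
Aug 8, 2208 → Aug 8, 2209: 365 days.
Aug 8, 2209 → Aug 8, 2210: 365 days.
Aug 8, 2210 → Aug 8, 2211: 365 days.
Aug 8, 2211 → Aug 8, 2212: 366 days (Feb 29, 2212 is in that span).
Aug 8, 2212 → Aug 8, 2213: 365 days.
Aug 8, 2213 → Aug 8, 2214: 365 days.
Aug 8, 2214 → Aug 8, 2215: 365 days.
Aug 8, 2215 → Aug 8, 2216: 366 days (Feb 29, 2216 is in that span).
Aug 8, 2216 → Aug 8, 2217: 365 days.
Aug 8, 2217 → Aug 8, 2218: 365 days.
Aug 8, 2218 → Aug 8, 2219: 365 days.
Aug 8, 2219 → Aug 8, 2220: 366 days (Feb 29, 2220 is in that span).
Aug 8, 2220 → Aug 8, 2221: 365 days.
Aug 8, 2221 → Aug 8, 2222: 365 days.
Aug 8, 2222 → Aug 8, 2223: 365 days.
Aug 8, 2223 → Aug 8, 2224: 366 days (Feb 29, 2224 is in that span).
Aug 8, 2224 → Aug 8, 2225: 365 days.
Aug 8, 2225 → Sep 8, 2225: 31 days (August has 31).
Sep 8, 2225 → Oct 8, 2225: 30 days (September has 30).
Oct 8, 2225 → Nov 8, 2225: 31 days (October has 31).
Nov 8, 2225 → Dec 8, 2225: 30 days (November has 30).
Dec 8, 2225 → Dec 21, 2225: 13 days.
Total: 7440 days.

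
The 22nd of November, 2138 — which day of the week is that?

Saturday

Doomsday rule: the anchor day for the 2100s is Sunday. For year 38: 38÷12 = 3 r 2, and 2÷4 = 0, so 3+2+0 = 5.
Sunday + 5 ≡ Friday — that's 2138's doomsday.
In November the doomsday date is Nov 7.
Nov 22 is 15 days after Nov 7; 15 mod 7 = 1, so Friday + 1 = Saturday.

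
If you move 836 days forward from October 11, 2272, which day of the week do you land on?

Monday

Oct 11, 2272 is a Friday.
836 mod 7 = 3, so 836 days after a Friday is Friday + 3 = Monday.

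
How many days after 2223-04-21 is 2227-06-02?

1503

Apr 21, 2223 → Apr 21, 2224: 366 days (Feb 29, 2224 is in that span).
Apr 21, 2224 → Apr 21, 2225: 365 days.
Apr 21, 2225 → Apr 21, 2226: 365 days.
Apr 21, 2226 → Apr 21, 2227: 365 days.
Apr 21, 2227 → May 21, 2227: 30 days (April has 30).
May 21, 2227 → Jun 2, 2227: 12 days.
Total: 1503 days.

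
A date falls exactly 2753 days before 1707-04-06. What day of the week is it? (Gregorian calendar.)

Apr 6, 1707 is a Wednesday.
2753 mod 7 = 2, so 2753 days before a Wednesday is Wednesday − 2 = Monday.

Monday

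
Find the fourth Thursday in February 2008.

February 1, 2008 is a Friday.
The first Thursday is therefore February 7 (6 days later).
The fourth Thursday is 7 + 3×7 = February 28.

February 28, 2008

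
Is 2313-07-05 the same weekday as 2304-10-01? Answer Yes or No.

Yes

From Oct 1, 2304 to Jul 5, 2313 is 3199 days.
3199 mod 7 = 0, so they are the same weekday.
(Oct 1, 2304 is a Saturday; Jul 5, 2313 is a Saturday.)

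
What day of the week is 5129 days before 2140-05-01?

May 1, 2140 is a Sunday.
5129 mod 7 = 5, so 5129 days before a Sunday is Sunday − 5 = Tuesday.

Tuesday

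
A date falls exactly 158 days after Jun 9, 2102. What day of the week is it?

Tuesday

First find the weekday of Jun 9, 2102. Doomsday rule: the anchor day for the 2100s is Sunday. For year 02: 2÷12 = 0 r 2, and 2÷4 = 0, so 0+2+0 = 2.
Sunday + 2 ≡ Tuesday — that's 2102's doomsday.
In June the doomsday date is Jun 6.
Jun 9 is 3 days after Jun 6; 3 mod 7 = 3, so Tuesday + 3 = Friday.
158 mod 7 = 4, so 158 days after a Friday is Friday + 4 = Tuesday.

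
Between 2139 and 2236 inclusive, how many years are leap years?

24

Multiples of 4 in [2139,2236]: 25.
Of those, multiples of 100: 1 (not leap unless ÷400).
Multiples of 400: 0.
Leap years = 25 − 1 + 0 = 24.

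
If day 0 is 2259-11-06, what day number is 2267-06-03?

2766

Nov 6, 2259 → Nov 6, 2260: 366 days (Feb 29, 2260 is in that span).
Nov 6, 2260 → Nov 6, 2261: 365 days.
Nov 6, 2261 → Nov 6, 2262: 365 days.
Nov 6, 2262 → Nov 6, 2263: 365 days.
Nov 6, 2263 → Nov 6, 2264: 366 days (Feb 29, 2264 is in that span).
Nov 6, 2264 → Nov 6, 2265: 365 days.
Nov 6, 2265 → Nov 6, 2266: 365 days.
Nov 6, 2266 → Dec 6, 2266: 30 days (November has 30).
Dec 6, 2266 → Jan 6, 2267: 31 days (December has 31).
Jan 6, 2267 → Feb 6, 2267: 31 days (January has 31).
Feb 6, 2267 → Mar 6, 2267: 28 days (February has 28).
Mar 6, 2267 → Apr 6, 2267: 31 days (March has 31).
Apr 6, 2267 → May 6, 2267: 30 days (April has 30).
May 6, 2267 → Jun 3, 2267: 28 days.
Total: 2766 days.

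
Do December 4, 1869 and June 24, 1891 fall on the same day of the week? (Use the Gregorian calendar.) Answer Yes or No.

From Dec 4, 1869 to Jun 24, 1891 is 7872 days.
7872 mod 7 = 4, so they are different weekdays.
(Dec 4, 1869 is a Saturday; Jun 24, 1891 is a Wednesday.)

No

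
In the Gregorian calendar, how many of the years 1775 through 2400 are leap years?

152

Multiples of 4 in [1775,2400]: 157.
Of those, multiples of 100: 7 (not leap unless ÷400).
Multiples of 400: 2.
Leap years = 157 − 7 + 2 = 152.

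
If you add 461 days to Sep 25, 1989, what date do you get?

+365 (one year) → Sep 25, 1990 (96 left).
Sep has 30 days: +6 → Oct 1, 1990 (90 left).
Oct has 31 days: +31 → Nov 1, 1990 (59 left).
Nov has 30 days: +30 → Dec 1, 1990 (29 left).
+29 → Dec 30, 1990.

December 30, 1990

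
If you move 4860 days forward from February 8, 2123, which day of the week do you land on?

First find the weekday of Feb 8, 2123. Doomsday rule: the anchor day for the 2100s is Sunday. For year 23: 23÷12 = 1 r 11, and 11÷4 = 2, so 1+11+2 = 14.
Sunday + 14 ≡ Sunday — that's 2123's doomsday.
In February the doomsday date is Feb 28 (2123 is not a leap year).
Feb 8 is 20 days before Feb 28; 20 mod 7 = 6, so Sunday − 6 = Monday.
4860 mod 7 = 2, so 4860 days after a Monday is Monday + 2 = Wednesday.

Wednesday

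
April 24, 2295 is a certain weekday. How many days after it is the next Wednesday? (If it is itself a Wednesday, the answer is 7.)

Apr 24, 2295 is a Wednesday.
From Wednesday to the next Wednesday is 7 days.

7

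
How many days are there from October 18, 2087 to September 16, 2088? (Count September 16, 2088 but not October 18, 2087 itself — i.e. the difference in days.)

334

Oct 18, 2087 → Nov 18, 2087: 31 days (October has 31).
Nov 18, 2087 → Dec 18, 2087: 30 days (November has 30).
Dec 18, 2087 → Jan 18, 2088: 31 days (December has 31).
Jan 18, 2088 → Feb 18, 2088: 31 days (January has 31).
Feb 18, 2088 → Mar 18, 2088: 29 days (February has 29).
Mar 18, 2088 → Apr 18, 2088: 31 days (March has 31).
Apr 18, 2088 → May 18, 2088: 30 days (April has 30).
May 18, 2088 → Jun 18, 2088: 31 days (May has 31).
Jun 18, 2088 → Jul 18, 2088: 30 days (June has 30).
Jul 18, 2088 → Aug 18, 2088: 31 days (July has 31).
Aug 18, 2088 → Sep 16, 2088: 29 days.
Total: 334 days.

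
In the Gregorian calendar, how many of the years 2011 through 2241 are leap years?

Multiples of 4 in [2011,2241]: 58.
Of those, multiples of 100: 2 (not leap unless ÷400).
Multiples of 400: 0.
Leap years = 58 − 2 + 0 = 56.

56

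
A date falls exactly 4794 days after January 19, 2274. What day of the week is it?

Sunday

Jan 19, 2274 is a Monday.
4794 mod 7 = 6, so 4794 days after a Monday is Monday + 6 = Sunday.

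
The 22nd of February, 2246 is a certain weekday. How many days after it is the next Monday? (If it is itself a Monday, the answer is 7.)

1

Feb 22, 2246 is a Sunday.
From Sunday to the next Monday is 1 day.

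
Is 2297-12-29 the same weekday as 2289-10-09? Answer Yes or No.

From Oct 9, 2289 to Dec 29, 2297 is 3003 days.
3003 mod 7 = 0, so they are the same weekday.
(Oct 9, 2289 is a Wednesday; Dec 29, 2297 is a Wednesday.)

Yes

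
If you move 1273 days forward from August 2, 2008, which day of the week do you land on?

Friday

First find the weekday of Aug 2, 2008. Doomsday rule: the anchor day for the 2000s is Tuesday. For year 08: 8÷12 = 0 r 8, and 8÷4 = 2, so 0+8+2 = 10.
Tuesday + 10 ≡ Friday — that's 2008's doomsday.
In August the doomsday date is Aug 8.
Aug 2 is 6 days before Aug 8; 6 mod 7 = 6, so Friday − 6 = Saturday.
1273 mod 7 = 6, so 1273 days after a Saturday is Saturday + 6 = Friday.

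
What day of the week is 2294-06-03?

Doomsday rule: the anchor day for the 2200s is Friday. For year 94: 94÷12 = 7 r 10, and 10÷4 = 2, so 7+10+2 = 19.
Friday + 19 ≡ Wednesday — that's 2294's doomsday.
In June the doomsday date is Jun 6.
Jun 3 is 3 days before Jun 6; 3 mod 7 = 3, so Wednesday − 3 = Sunday.

Sunday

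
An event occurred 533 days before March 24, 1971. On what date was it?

October 7, 1969

−365 (one year) → Mar 24, 1970 (168 left).
−24 → Feb 28, 1970 (end of Feb, 28 days; 144 left).
−28 → Jan 31, 1970 (end of Jan, 31 days; 116 left).
−31 → Dec 31, 1969 (end of Dec, 31 days; 85 left).
−31 → Nov 30, 1969 (end of Nov, 30 days; 54 left).
−30 → Oct 31, 1969 (end of Oct, 31 days; 24 left).
−24 → Oct 7, 1969.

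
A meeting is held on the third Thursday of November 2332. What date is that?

November 1, 2332 is a Tuesday.
The first Thursday is therefore November 3 (2 days later).
The third Thursday is 3 + 2×7 = November 17.

November 17, 2332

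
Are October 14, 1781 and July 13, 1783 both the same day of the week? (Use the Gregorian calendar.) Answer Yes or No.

Yes

From Oct 14, 1781 to Jul 13, 1783 is 637 days.
637 mod 7 = 0, so they are the same weekday.
(Oct 14, 1781 is a Sunday; Jul 13, 1783 is a Sunday.)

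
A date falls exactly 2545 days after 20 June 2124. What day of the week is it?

First find the weekday of Jun 20, 2124. Doomsday rule: the anchor day for the 2100s is Sunday. For year 24: 24÷12 = 2 r 0, and 0÷4 = 0, so 2+0+0 = 2.
Sunday + 2 ≡ Tuesday — that's 2124's doomsday.
In June the doomsday date is Jun 6.
Jun 20 is 14 days after Jun 6; 14 mod 7 = 0, so Tuesday + 0 = Tuesday.
2545 mod 7 = 4, so 2545 days after a Tuesday is Tuesday + 4 = Saturday.

Saturday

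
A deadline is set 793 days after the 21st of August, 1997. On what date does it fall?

October 23, 1999

+365 (one year) → Aug 21, 1998 (428 left).
+365 (one year) → Aug 21, 1999 (63 left).
Aug has 31 days: +11 → Sep 1, 1999 (52 left).
Sep has 30 days: +30 → Oct 1, 1999 (22 left).
+22 → Oct 23, 1999.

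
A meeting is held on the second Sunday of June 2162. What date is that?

June 13, 2162

June 1, 2162 is a Tuesday.
The first Sunday is therefore June 6 (5 days later).
The second Sunday is 6 + 1×7 = June 13.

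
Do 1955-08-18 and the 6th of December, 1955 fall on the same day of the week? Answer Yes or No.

From Aug 18, 1955 to Dec 6, 1955 is 110 days.
110 mod 7 = 5, so they are different weekdays.
(Aug 18, 1955 is a Thursday; Dec 6, 1955 is a Tuesday.)

No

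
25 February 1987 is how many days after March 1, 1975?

Mar 1, 1975 → Mar 1, 1976: 366 days (Feb 29, 1976 is in that span).
Mar 1, 1976 → Mar 1, 1977: 365 days.
Mar 1, 1977 → Mar 1, 1978: 365 days.
Mar 1, 1978 → Mar 1, 1979: 365 days.
Mar 1, 1979 → Mar 1, 1980: 366 days (Feb 29, 1980 is in that span).
Mar 1, 1980 → Mar 1, 1981: 365 days.
Mar 1, 1981 → Mar 1, 1982: 365 days.
Mar 1, 1982 → Mar 1, 1983: 365 days.
Mar 1, 1983 → Mar 1, 1984: 366 days (Feb 29, 1984 is in that span).
Mar 1, 1984 → Mar 1, 1985: 365 days.
Mar 1, 1985 → Mar 1, 1986: 365 days.
Mar 1, 1986 → Apr 1, 1986: 31 days (March has 31).
Apr 1, 1986 → May 1, 1986: 30 days (April has 30).
May 1, 1986 → Jun 1, 1986: 31 days (May has 31).
Jun 1, 1986 → Jul 1, 1986: 30 days (June has 30).
Jul 1, 1986 → Aug 1, 1986: 31 days (July has 31).
Aug 1, 1986 → Sep 1, 1986: 31 days (August has 31).
Sep 1, 1986 → Oct 1, 1986: 30 days (September has 30).
Oct 1, 1986 → Nov 1, 1986: 31 days (October has 31).
Nov 1, 1986 → Dec 1, 1986: 30 days (November has 30).
Dec 1, 1986 → Jan 1, 1987: 31 days (December has 31).
Jan 1, 1987 → Feb 1, 1987: 31 days (January has 31).
Feb 1, 1987 → Feb 25, 1987: 24 days.
Total: 4379 days.

4379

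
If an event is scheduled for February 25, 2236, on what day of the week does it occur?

Doomsday rule: the anchor day for the 2200s is Friday. For year 36: 36÷12 = 3 r 0, and 0÷4 = 0, so 3+0+0 = 3.
Friday + 3 ≡ Monday — that's 2236's doomsday.
In February the doomsday date is Feb 29 (2236 is a leap year (divisible by 4)).
Feb 25 is 4 days before Feb 29; 4 mod 7 = 4, so Monday − 4 = Thursday.

Thursday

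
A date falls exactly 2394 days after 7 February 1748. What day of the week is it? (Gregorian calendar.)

Wednesday

Feb 7, 1748 is a Wednesday.
2394 mod 7 = 0, so 2394 days after a Wednesday is Wednesday + 0 = Wednesday.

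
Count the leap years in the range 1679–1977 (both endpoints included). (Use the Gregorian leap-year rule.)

Multiples of 4 in [1679,1977]: 75.
Of those, multiples of 100: 3 (not leap unless ÷400).
Multiples of 400: 0.
Leap years = 75 − 3 + 0 = 72.

72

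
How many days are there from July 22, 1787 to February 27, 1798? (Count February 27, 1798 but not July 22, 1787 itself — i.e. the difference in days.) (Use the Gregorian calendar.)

3873

Jul 22, 1787 → Jul 22, 1788: 366 days (Feb 29, 1788 is in that span).
Jul 22, 1788 → Jul 22, 1789: 365 days.
Jul 22, 1789 → Jul 22, 1790: 365 days.
Jul 22, 1790 → Jul 22, 1791: 365 days.
Jul 22, 1791 → Jul 22, 1792: 366 days (Feb 29, 1792 is in that span).
Jul 22, 1792 → Jul 22, 1793: 365 days.
Jul 22, 1793 → Jul 22, 1794: 365 days.
Jul 22, 1794 → Jul 22, 1795: 365 days.
Jul 22, 1795 → Jul 22, 1796: 366 days (Feb 29, 1796 is in that span).
Jul 22, 1796 → Jul 22, 1797: 365 days.
Jul 22, 1797 → Aug 22, 1797: 31 days (July has 31).
Aug 22, 1797 → Sep 22, 1797: 31 days (August has 31).
Sep 22, 1797 → Oct 22, 1797: 30 days (September has 30).
Oct 22, 1797 → Nov 22, 1797: 31 days (October has 31).
Nov 22, 1797 → Dec 22, 1797: 30 days (November has 30).
Dec 22, 1797 → Jan 22, 1798: 31 days (December has 31).
Jan 22, 1798 → Feb 22, 1798: 31 days (January has 31).
Feb 22, 1798 → Feb 27, 1798: 5 days.
Total: 3873 days.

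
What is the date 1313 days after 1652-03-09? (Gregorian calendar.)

October 13, 1655

+365 (one year) → Mar 9, 1653 (948 left).
+365 (one year) → Mar 9, 1654 (583 left).
+365 (one year) → Mar 9, 1655 (218 left).
Mar has 31 days: +23 → Apr 1, 1655 (195 left).
Apr has 30 days: +30 → May 1, 1655 (165 left).
May has 31 days: +31 → Jun 1, 1655 (134 left).
Jun has 30 days: +30 → Jul 1, 1655 (104 left).
Jul has 31 days: +31 → Aug 1, 1655 (73 left).
Aug has 31 days: +31 → Sep 1, 1655 (42 left).
Sep has 30 days: +30 → Oct 1, 1655 (12 left).
+12 → Oct 13, 1655.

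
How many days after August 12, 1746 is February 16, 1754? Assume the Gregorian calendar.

2745

Aug 12, 1746 → Aug 12, 1747: 365 days.
Aug 12, 1747 → Aug 12, 1748: 366 days (Feb 29, 1748 is in that span).
Aug 12, 1748 → Aug 12, 1749: 365 days.
Aug 12, 1749 → Aug 12, 1750: 365 days.
Aug 12, 1750 → Aug 12, 1751: 365 days.
Aug 12, 1751 → Aug 12, 1752: 366 days (Feb 29, 1752 is in that span).
Aug 12, 1752 → Aug 12, 1753: 365 days.
Aug 12, 1753 → Sep 12, 1753: 31 days (August has 31).
Sep 12, 1753 → Oct 12, 1753: 30 days (September has 30).
Oct 12, 1753 → Nov 12, 1753: 31 days (October has 31).
Nov 12, 1753 → Dec 12, 1753: 30 days (November has 30).
Dec 12, 1753 → Jan 12, 1754: 31 days (December has 31).
Jan 12, 1754 → Feb 12, 1754: 31 days (January has 31).
Feb 12, 1754 → Feb 16, 1754: 4 days.
Total: 2745 days.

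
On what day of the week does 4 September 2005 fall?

January 1, 2005 is a Saturday.
Jan 1, 2005 → Feb 1, 2005: 31 days (January has 31).
Feb 1, 2005 → Mar 1, 2005: 28 days (February has 28).
Mar 1, 2005 → Apr 1, 2005: 31 days (March has 31).
Apr 1, 2005 → May 1, 2005: 30 days (April has 30).
May 1, 2005 → Jun 1, 2005: 31 days (May has 31).
Jun 1, 2005 → Jul 1, 2005: 30 days (June has 30).
Jul 1, 2005 → Aug 1, 2005: 31 days (July has 31).
Aug 1, 2005 → Sep 1, 2005: 31 days (August has 31).
Sep 1, 2005 → Sep 4, 2005: 3 days.
Total: 246 days.
246 mod 7 = 1, so Saturday + 1 = Sunday.

Sunday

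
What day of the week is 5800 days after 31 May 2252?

Friday

First find the weekday of May 31, 2252. Doomsday rule: the anchor day for the 2200s is Friday. For year 52: 52÷12 = 4 r 4, and 4÷4 = 1, so 4+4+1 = 9.
Friday + 9 ≡ Sunday — that's 2252's doomsday.
In May the doomsday date is May 9.
May 31 is 22 days after May 9; 22 mod 7 = 1, so Sunday + 1 = Monday.
5800 mod 7 = 4, so 5800 days after a Monday is Monday + 4 = Friday.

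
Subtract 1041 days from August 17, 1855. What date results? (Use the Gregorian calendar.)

October 10, 1852

−365 (one year) → Aug 17, 1854 (676 left).
−365 (one year) → Aug 17, 1853 (311 left).
−17 → Jul 31, 1853 (end of Jul, 31 days; 294 left).
−31 → Jun 30, 1853 (end of Jun, 30 days; 263 left).
−30 → May 31, 1853 (end of May, 31 days; 233 left).
−31 → Apr 30, 1853 (end of Apr, 30 days; 202 left).
−30 → Mar 31, 1853 (end of Mar, 31 days; 172 left).
−31 → Feb 28, 1853 (end of Feb, 28 days; 141 left).
−28 → Jan 31, 1853 (end of Jan, 31 days; 113 left).
−31 → Dec 31, 1852 (end of Dec, 31 days; 82 left).
−31 → Nov 30, 1852 (end of Nov, 30 days; 51 left).
−30 → Oct 31, 1852 (end of Oct, 31 days; 21 left).
−21 → Oct 10, 1852.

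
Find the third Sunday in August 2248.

August 20, 2248

August 1, 2248 is a Tuesday.
The first Sunday is therefore August 6 (5 days later).
The third Sunday is 6 + 2×7 = August 20.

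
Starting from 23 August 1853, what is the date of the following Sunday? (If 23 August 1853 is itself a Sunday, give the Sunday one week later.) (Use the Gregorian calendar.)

August 28, 1853

Aug 23, 1853 is a Tuesday.
From Tuesday to the next Sunday is 5 days.
Aug 23, 1853 + 5 = Aug 28, 1853.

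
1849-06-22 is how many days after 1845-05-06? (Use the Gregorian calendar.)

May 6, 1845 → May 6, 1846: 365 days.
May 6, 1846 → May 6, 1847: 365 days.
May 6, 1847 → May 6, 1848: 366 days (Feb 29, 1848 is in that span).
May 6, 1848 → May 6, 1849: 365 days.
May 6, 1849 → Jun 6, 1849: 31 days (May has 31).
Jun 6, 1849 → Jun 22, 1849: 16 days.
Total: 1508 days.

1508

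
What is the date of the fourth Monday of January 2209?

January 1, 2209 is a Sunday.
The first Monday is therefore January 2 (1 days later).
The fourth Monday is 2 + 3×7 = January 23.

January 23, 2209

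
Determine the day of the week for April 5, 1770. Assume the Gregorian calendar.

Thursday

Doomsday rule: the anchor day for the 1700s is Sunday. For year 70: 70÷12 = 5 r 10, and 10÷4 = 2, so 5+10+2 = 17.
Sunday + 17 ≡ Wednesday — that's 1770's doomsday.
In April the doomsday date is Apr 4.
Apr 5 is 1 day after Apr 4; 1 mod 7 = 1, so Wednesday + 1 = Thursday.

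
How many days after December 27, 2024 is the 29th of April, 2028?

1219

Dec 27, 2024 → Dec 27, 2025: 365 days.
Dec 27, 2025 → Dec 27, 2026: 365 days.
Dec 27, 2026 → Dec 27, 2027: 365 days.
Dec 27, 2027 → Jan 27, 2028: 31 days (December has 31).
Jan 27, 2028 → Feb 27, 2028: 31 days (January has 31).
Feb 27, 2028 → Mar 27, 2028: 29 days (February has 29).
Mar 27, 2028 → Apr 27, 2028: 31 days (March has 31).
Apr 27, 2028 → Apr 29, 2028: 2 days.
Total: 1219 days.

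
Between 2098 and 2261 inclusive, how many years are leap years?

Multiples of 4 in [2098,2261]: 41.
Of those, multiples of 100: 2 (not leap unless ÷400).
Multiples of 400: 0.
Leap years = 41 − 2 + 0 = 39.

39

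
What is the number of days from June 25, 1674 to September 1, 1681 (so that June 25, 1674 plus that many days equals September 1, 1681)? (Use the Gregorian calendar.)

Jun 25, 1674 → Jun 25, 1675: 365 days.
Jun 25, 1675 → Jun 25, 1676: 366 days (Feb 29, 1676 is in that span).
Jun 25, 1676 → Jun 25, 1677: 365 days.
Jun 25, 1677 → Jun 25, 1678: 365 days.
Jun 25, 1678 → Jun 25, 1679: 365 days.
Jun 25, 1679 → Jun 25, 1680: 366 days (Feb 29, 1680 is in that span).
Jun 25, 1680 → Jun 25, 1681: 365 days.
Jun 25, 1681 → Jul 25, 1681: 30 days (June has 30).
Jul 25, 1681 → Aug 25, 1681: 31 days (July has 31).
Aug 25, 1681 → Sep 1, 1681: 7 days.
Total: 2625 days.

2625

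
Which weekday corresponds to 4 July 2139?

Saturday

Doomsday rule: the anchor day for the 2100s is Sunday. For year 39: 39÷12 = 3 r 3, and 3÷4 = 0, so 3+3+0 = 6.
Sunday + 6 ≡ Saturday — that's 2139's doomsday.
In July the doomsday date is Jul 11.
Jul 4 is 7 days before Jul 11; 7 mod 7 = 0, so Saturday − 0 = Saturday.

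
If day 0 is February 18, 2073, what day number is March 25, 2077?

Feb 18, 2073 → Feb 18, 2074: 365 days.
Feb 18, 2074 → Feb 18, 2075: 365 days.
Feb 18, 2075 → Feb 18, 2076: 365 days.
Feb 18, 2076 → Feb 18, 2077: 366 days (Feb 29, 2076 is in that span).
Feb 18, 2077 → Mar 18, 2077: 28 days (February has 28).
Mar 18, 2077 → Mar 25, 2077: 7 days.
Total: 1496 days.

1496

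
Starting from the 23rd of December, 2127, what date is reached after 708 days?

November 30, 2129

+366 (one year; includes Feb 29, 2128) → Dec 23, 2128 (342 left).
Dec has 31 days: +9 → Jan 1, 2129 (333 left).
Jan has 31 days: +31 → Feb 1, 2129 (302 left).
Feb has 28 days: +28 → Mar 1, 2129 (274 left).
Mar has 31 days: +31 → Apr 1, 2129 (243 left).
Apr has 30 days: +30 → May 1, 2129 (213 left).
May has 31 days: +31 → Jun 1, 2129 (182 left).
Jun has 30 days: +30 → Jul 1, 2129 (152 left).
Jul has 31 days: +31 → Aug 1, 2129 (121 left).
Aug has 31 days: +31 → Sep 1, 2129 (90 left).
Sep has 30 days: +30 → Oct 1, 2129 (60 left).
Oct has 31 days: +31 → Nov 1, 2129 (29 left).
+29 → Nov 30, 2129.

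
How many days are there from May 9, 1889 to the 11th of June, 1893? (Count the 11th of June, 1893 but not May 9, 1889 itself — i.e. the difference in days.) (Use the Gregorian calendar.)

1494

May 9, 1889 → May 9, 1890: 365 days.
May 9, 1890 → May 9, 1891: 365 days.
May 9, 1891 → May 9, 1892: 366 days (Feb 29, 1892 is in that span).
May 9, 1892 → Jun 9, 1892: 31 days (May has 31).
Jun 9, 1892 → Jul 9, 1892: 30 days (June has 30).
Jul 9, 1892 → Aug 9, 1892: 31 days (July has 31).
Aug 9, 1892 → Sep 9, 1892: 31 days (August has 31).
Sep 9, 1892 → Oct 9, 1892: 30 days (September has 30).
Oct 9, 1892 → Nov 9, 1892: 31 days (October has 31).
Nov 9, 1892 → Dec 9, 1892: 30 days (November has 30).
Dec 9, 1892 → Jan 9, 1893: 31 days (December has 31).
Jan 9, 1893 → Feb 9, 1893: 31 days (January has 31).
Feb 9, 1893 → Mar 9, 1893: 28 days (February has 28).
Mar 9, 1893 → Apr 9, 1893: 31 days (March has 31).
Apr 9, 1893 → May 9, 1893: 30 days (April has 30).
May 9, 1893 → Jun 9, 1893: 31 days (May has 31).
Jun 9, 1893 → Jun 11, 1893: 2 days.
Total: 1494 days.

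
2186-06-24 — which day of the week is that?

Saturday

January 1, 2186 is a Sunday.
Jan 1, 2186 → Feb 1, 2186: 31 days (January has 31).
Feb 1, 2186 → Mar 1, 2186: 28 days (February has 28).
Mar 1, 2186 → Apr 1, 2186: 31 days (March has 31).
Apr 1, 2186 → May 1, 2186: 30 days (April has 30).
May 1, 2186 → Jun 1, 2186: 31 days (May has 31).
Jun 1, 2186 → Jun 24, 2186: 23 days.
Total: 174 days.
174 mod 7 = 6, so Sunday + 6 = Saturday.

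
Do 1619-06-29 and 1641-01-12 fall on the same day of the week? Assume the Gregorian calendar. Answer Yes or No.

Yes

From Jun 29, 1619 to Jan 12, 1641 is 7868 days.
7868 mod 7 = 0, so they are the same weekday.
(Jun 29, 1619 is a Saturday; Jan 12, 1641 is a Saturday.)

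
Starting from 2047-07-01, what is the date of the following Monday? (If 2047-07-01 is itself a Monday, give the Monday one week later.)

July 8, 2047

Jul 1, 2047 is a Monday.
From Monday to the next Monday is 7 days.
Jul 1, 2047 + 7 = Jul 8, 2047.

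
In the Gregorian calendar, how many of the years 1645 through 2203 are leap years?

Multiples of 4 in [1645,2203]: 139.
Of those, multiples of 100: 6 (not leap unless ÷400).
Multiples of 400: 1.
Leap years = 139 − 6 + 1 = 134.

134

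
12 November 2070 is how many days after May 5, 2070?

May 5, 2070 → Jun 5, 2070: 31 days (May has 31).
Jun 5, 2070 → Jul 5, 2070: 30 days (June has 30).
Jul 5, 2070 → Aug 5, 2070: 31 days (July has 31).
Aug 5, 2070 → Sep 5, 2070: 31 days (August has 31).
Sep 5, 2070 → Oct 5, 2070: 30 days (September has 30).
Oct 5, 2070 → Nov 5, 2070: 31 days (October has 31).
Nov 5, 2070 → Nov 12, 2070: 7 days.
Total: 191 days.

191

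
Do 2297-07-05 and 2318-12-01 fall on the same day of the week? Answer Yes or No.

No

From Jul 5, 2297 to Dec 1, 2318 is 7818 days.
7818 mod 7 = 6, so they are different weekdays.
(Jul 5, 2297 is a Monday; Dec 1, 2318 is a Sunday.)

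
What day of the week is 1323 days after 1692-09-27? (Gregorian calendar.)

First find the weekday of Sep 27, 1692. Doomsday rule: the anchor day for the 1600s is Tuesday. For year 92: 92÷12 = 7 r 8, and 8÷4 = 2, so 7+8+2 = 17.
Tuesday + 17 ≡ Friday — that's 1692's doomsday.
In September the doomsday date is Sep 5.
Sep 27 is 22 days after Sep 5; 22 mod 7 = 1, so Friday + 1 = Saturday.
1323 mod 7 = 0, so 1323 days after a Saturday is Saturday + 0 = Saturday.

Saturday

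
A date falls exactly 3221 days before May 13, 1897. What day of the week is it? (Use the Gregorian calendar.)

First find the weekday of May 13, 1897. Doomsday rule: the anchor day for the 1800s is Friday. For year 97: 97÷12 = 8 r 1, and 1÷4 = 0, so 8+1+0 = 9.
Friday + 9 ≡ Sunday — that's 1897's doomsday.
In May the doomsday date is May 9.
May 13 is 4 days after May 9; 4 mod 7 = 4, so Sunday + 4 = Thursday.
3221 mod 7 = 1, so 3221 days before a Thursday is Thursday − 1 = Wednesday.

Wednesday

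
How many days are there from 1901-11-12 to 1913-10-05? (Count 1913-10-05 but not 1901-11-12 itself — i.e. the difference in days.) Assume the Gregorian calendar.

Nov 12, 1901 → Nov 12, 1902: 365 days.
Nov 12, 1902 → Nov 12, 1903: 365 days.
Nov 12, 1903 → Nov 12, 1904: 366 days (Feb 29, 1904 is in that span).
Nov 12, 1904 → Nov 12, 1905: 365 days.
Nov 12, 1905 → Nov 12, 1906: 365 days.
Nov 12, 1906 → Nov 12, 1907: 365 days.
Nov 12, 1907 → Nov 12, 1908: 366 days (Feb 29, 1908 is in that span).
Nov 12, 1908 → Nov 12, 1909: 365 days.
Nov 12, 1909 → Nov 12, 1910: 365 days.
Nov 12, 1910 → Nov 12, 1911: 365 days.
Nov 12, 1911 → Nov 12, 1912: 366 days (Feb 29, 1912 is in that span).
Nov 12, 1912 → Dec 12, 1912: 30 days (November has 30).
Dec 12, 1912 → Jan 12, 1913: 31 days (December has 31).
Jan 12, 1913 → Feb 12, 1913: 31 days (January has 31).
Feb 12, 1913 → Mar 12, 1913: 28 days (February has 28).
Mar 12, 1913 → Apr 12, 1913: 31 days (March has 31).
Apr 12, 1913 → May 12, 1913: 30 days (April has 30).
May 12, 1913 → Jun 12, 1913: 31 days (May has 31).
Jun 12, 1913 → Jul 12, 1913: 30 days (June has 30).
Jul 12, 1913 → Aug 12, 1913: 31 days (July has 31).
Aug 12, 1913 → Sep 12, 1913: 31 days (August has 31).
Sep 12, 1913 → Oct 5, 1913: 23 days.
Total: 4345 days.

4345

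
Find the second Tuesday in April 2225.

April 12, 2225

April 1, 2225 is a Friday.
The first Tuesday is therefore April 5 (4 days later).
The second Tuesday is 5 + 1×7 = April 12.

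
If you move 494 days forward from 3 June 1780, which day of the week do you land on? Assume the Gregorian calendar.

Wednesday

Jun 3, 1780 is a Saturday.
494 mod 7 = 4, so 494 days after a Saturday is Saturday + 4 = Wednesday.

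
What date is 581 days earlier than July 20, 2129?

−365 (one year) → Jul 20, 2128 (216 left).
−20 → Jun 30, 2128 (end of Jun, 30 days; 196 left).
−30 → May 31, 2128 (end of May, 31 days; 166 left).
−31 → Apr 30, 2128 (end of Apr, 30 days; 135 left).
−30 → Mar 31, 2128 (end of Mar, 31 days; 105 left).
−31 → Feb 29, 2128 (end of Feb, 29 days; 74 left).
−29 → Jan 31, 2128 (end of Jan, 31 days; 45 left).
−31 → Dec 31, 2127 (end of Dec, 31 days; 14 left).
−14 → Dec 17, 2127.

December 17, 2127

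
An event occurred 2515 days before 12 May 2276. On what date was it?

−366 (one year; includes Feb 29, 2276) → May 12, 2275 (2149 left).
−365 (one year) → May 12, 2274 (1784 left).
−365 (one year) → May 12, 2273 (1419 left).
−365 (one year) → May 12, 2272 (1054 left).
−366 (one year; includes Feb 29, 2272) → May 12, 2271 (688 left).
−365 (one year) → May 12, 2270 (323 left).
−12 → Apr 30, 2270 (end of Apr, 30 days; 311 left).
−30 → Mar 31, 2270 (end of Mar, 31 days; 281 left).
−31 → Feb 28, 2270 (end of Feb, 28 days; 250 left).
−28 → Jan 31, 2270 (end of Jan, 31 days; 222 left).
−31 → Dec 31, 2269 (end of Dec, 31 days; 191 left).
−31 → Nov 30, 2269 (end of Nov, 30 days; 160 left).
−30 → Oct 31, 2269 (end of Oct, 31 days; 130 left).
−31 → Sep 30, 2269 (end of Sep, 30 days; 99 left).
−30 → Aug 31, 2269 (end of Aug, 31 days; 69 left).
−31 → Jul 31, 2269 (end of Jul, 31 days; 38 left).
−31 → Jun 30, 2269 (end of Jun, 30 days; 7 left).
−7 → Jun 23, 2269.

June 23, 2269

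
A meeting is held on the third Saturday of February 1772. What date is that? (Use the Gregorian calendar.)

February 1, 1772 is a Saturday.
The first Saturday is therefore February 1 (same day).
The third Saturday is 1 + 2×7 = February 15.

February 15, 1772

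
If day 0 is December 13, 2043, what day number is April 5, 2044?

114

Dec 13, 2043 → Jan 13, 2044: 31 days (December has 31).
Jan 13, 2044 → Feb 13, 2044: 31 days (January has 31).
Feb 13, 2044 → Mar 13, 2044: 29 days (February has 29).
Mar 13, 2044 → Apr 5, 2044: 23 days.
Total: 114 days.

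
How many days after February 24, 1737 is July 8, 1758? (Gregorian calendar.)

Feb 24, 1737 → Feb 24, 1738: 365 days.
Feb 24, 1738 → Feb 24, 1739: 365 days.
Feb 24, 1739 → Feb 24, 1740: 365 days.
Feb 24, 1740 → Feb 24, 1741: 366 days (Feb 29, 1740 is in that span).
Feb 24, 1741 → Feb 24, 1742: 365 days.
Feb 24, 1742 → Feb 24, 1743: 365 days.
Feb 24, 1743 → Feb 24, 1744: 365 days.
Feb 24, 1744 → Feb 24, 1745: 366 days (Feb 29, 1744 is in that span).
Feb 24, 1745 → Feb 24, 1746: 365 days.
Feb 24, 1746 → Feb 24, 1747: 365 days.
Feb 24, 1747 → Feb 24, 1748: 365 days.
Feb 24, 1748 → Feb 24, 1749: 366 days (Feb 29, 1748 is in that span).
Feb 24, 1749 → Feb 24, 1750: 365 days.
Feb 24, 1750 → Feb 24, 1751: 365 days.
Feb 24, 1751 → Feb 24, 1752: 365 days.
Feb 24, 1752 → Feb 24, 1753: 366 days (Feb 29, 1752 is in that span).
Feb 24, 1753 → Feb 24, 1754: 365 days.
Feb 24, 1754 → Feb 24, 1755: 365 days.
Feb 24, 1755 → Feb 24, 1756: 365 days.
Feb 24, 1756 → Feb 24, 1757: 366 days (Feb 29, 1756 is in that span).
Feb 24, 1757 → Feb 24, 1758: 365 days.
Feb 24, 1758 → Mar 24, 1758: 28 days (February has 28).
Mar 24, 1758 → Apr 24, 1758: 31 days (March has 31).
Apr 24, 1758 → May 24, 1758: 30 days (April has 30).
May 24, 1758 → Jun 24, 1758: 31 days (May has 31).
Jun 24, 1758 → Jul 8, 1758: 14 days.
Total: 7804 days.

7804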